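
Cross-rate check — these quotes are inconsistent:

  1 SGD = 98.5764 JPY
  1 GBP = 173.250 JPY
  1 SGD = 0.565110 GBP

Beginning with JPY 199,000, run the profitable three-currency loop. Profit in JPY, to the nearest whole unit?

Profitable loop is JPY → GBP → SGD → JPY:
JPY 199,000 ÷ 173.250 = GBP 1,148.63
GBP 1,148.63 ÷ 0.565110 = SGD 2,032.58
SGD 2,032.58 × 98.5764 = JPY 200,364
Profit = JPY 200,364 − JPY 199,000

Profit: JPY 1,364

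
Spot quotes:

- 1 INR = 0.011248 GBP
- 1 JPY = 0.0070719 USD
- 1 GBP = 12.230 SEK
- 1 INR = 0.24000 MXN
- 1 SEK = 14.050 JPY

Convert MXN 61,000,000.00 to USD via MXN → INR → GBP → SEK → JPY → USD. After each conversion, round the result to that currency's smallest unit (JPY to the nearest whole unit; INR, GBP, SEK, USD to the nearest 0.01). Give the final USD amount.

USD 3,474,023.83

MXN 61,000,000.00 ÷ 0.24000 = INR 254,166,666.67
INR 254,166,666.67 × 0.011248 = GBP 2,858,866.67
GBP 2,858,866.67 × 12.230 = SEK 34,963,939.37
SEK 34,963,939.37 × 14.050 = JPY 491,243,348
JPY 491,243,348 × 0.0070719 = USD 3,474,023.83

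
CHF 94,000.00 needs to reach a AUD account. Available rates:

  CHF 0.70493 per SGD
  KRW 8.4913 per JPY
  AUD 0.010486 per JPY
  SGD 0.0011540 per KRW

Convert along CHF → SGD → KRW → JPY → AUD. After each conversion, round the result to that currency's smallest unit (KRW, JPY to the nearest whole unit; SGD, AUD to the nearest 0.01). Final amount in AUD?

AUD 142,695.97

CHF 94,000.00 ÷ 0.70493 = SGD 133,346.57
SGD 133,346.57 ÷ 0.0011540 = KRW 115,551,620
KRW 115,551,620 ÷ 8.4913 = JPY 13,608,237
JPY 13,608,237 × 0.010486 = AUD 142,695.97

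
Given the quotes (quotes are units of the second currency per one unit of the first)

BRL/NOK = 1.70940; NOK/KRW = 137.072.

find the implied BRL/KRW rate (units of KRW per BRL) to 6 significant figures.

1 BRL × 1.70940 = 1.7094 NOK
1.7094 NOK × 137.072 = 234.311 KRW

BRL/KRW = 234.311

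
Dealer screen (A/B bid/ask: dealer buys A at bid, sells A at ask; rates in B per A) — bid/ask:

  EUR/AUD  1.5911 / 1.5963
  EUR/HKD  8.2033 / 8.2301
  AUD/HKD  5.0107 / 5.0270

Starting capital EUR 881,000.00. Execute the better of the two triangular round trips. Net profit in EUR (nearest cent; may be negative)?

Best loop EUR → HKD → AUD → EUR:
EUR 881,000.00 × 8.2033 (sell EUR at bid) = HKD 7,227,107.30
HKD 7,227,107.30 ÷ 5.0270 (buy AUD at ask) = AUD 1,437,658.11
AUD 1,437,658.11 ÷ 1.5963 (buy EUR at ask) = EUR 900,619.00

Net profit: EUR 19,619.00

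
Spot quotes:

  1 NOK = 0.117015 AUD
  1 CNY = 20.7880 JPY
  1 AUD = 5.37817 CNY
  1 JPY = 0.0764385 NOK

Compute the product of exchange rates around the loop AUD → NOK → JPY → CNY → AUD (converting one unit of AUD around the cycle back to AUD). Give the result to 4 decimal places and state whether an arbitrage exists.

Around AUD → NOK → JPY → CNY → AUD: 1 ÷ 0.117015 ÷ 0.0764385 ÷ 20.7880 ÷ 5.37817 = 0.999998
Product ≈ 1 (deviation 0.000%, within rounding noise).

1.0000 (no arbitrage)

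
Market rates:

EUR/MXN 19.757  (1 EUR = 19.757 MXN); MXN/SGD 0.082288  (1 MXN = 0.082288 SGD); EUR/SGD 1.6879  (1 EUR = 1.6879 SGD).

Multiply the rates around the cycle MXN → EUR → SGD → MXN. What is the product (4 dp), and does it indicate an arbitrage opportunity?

Around MXN → EUR → SGD → MXN: 1 ÷ 19.757 × 1.6879 ÷ 0.082288 = 1.038220
Product > 1; profitable direction is MXN → EUR → SGD → MXN.

1.0382 (arbitrage exists)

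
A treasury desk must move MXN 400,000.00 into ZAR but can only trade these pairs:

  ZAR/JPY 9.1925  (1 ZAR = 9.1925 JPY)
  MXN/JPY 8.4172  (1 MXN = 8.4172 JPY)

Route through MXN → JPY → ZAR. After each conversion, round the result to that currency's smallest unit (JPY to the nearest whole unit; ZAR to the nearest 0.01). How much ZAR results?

ZAR 366,263.80

MXN 400,000.00 × 8.4172 = JPY 3,366,880
JPY 3,366,880 ÷ 9.1925 = ZAR 366,263.80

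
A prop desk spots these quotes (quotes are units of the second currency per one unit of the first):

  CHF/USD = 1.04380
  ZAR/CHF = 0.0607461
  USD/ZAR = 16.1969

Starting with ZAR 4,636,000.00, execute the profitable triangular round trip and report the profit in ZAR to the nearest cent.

Profitable loop is ZAR → CHF → USD → ZAR:
ZAR 4,636,000.00 × 0.0607461 = CHF 281,618.92
CHF 281,618.92 × 1.04380 = USD 293,953.83
USD 293,953.83 × 16.1969 = ZAR 4,761,140.76
Profit = ZAR 4,761,140.76 − ZAR 4,636,000.00

Profit: ZAR 125,140.76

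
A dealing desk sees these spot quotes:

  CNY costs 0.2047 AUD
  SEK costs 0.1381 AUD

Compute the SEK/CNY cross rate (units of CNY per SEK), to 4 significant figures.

1 SEK × 0.1381 = 0.1381 AUD
0.1381 AUD ÷ 0.2047 = 0.674646 CNY

SEK/CNY = 0.6746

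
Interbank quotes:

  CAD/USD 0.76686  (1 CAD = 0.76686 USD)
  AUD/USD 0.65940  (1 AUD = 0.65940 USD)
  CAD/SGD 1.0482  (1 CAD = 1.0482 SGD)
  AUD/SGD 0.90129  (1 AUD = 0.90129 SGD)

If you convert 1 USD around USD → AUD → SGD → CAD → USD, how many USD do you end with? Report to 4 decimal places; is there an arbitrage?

Around USD → AUD → SGD → CAD → USD: 1 ÷ 0.65940 × 0.90129 ÷ 1.0482 × 0.76686 = 0.999971
Product ≈ 1 (deviation 0.003%, within rounding noise).

1.0000 (no arbitrage)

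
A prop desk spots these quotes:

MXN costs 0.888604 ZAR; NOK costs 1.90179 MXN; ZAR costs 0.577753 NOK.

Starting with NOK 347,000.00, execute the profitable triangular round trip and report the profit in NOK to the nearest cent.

Profitable loop is NOK → ZAR → MXN → NOK:
NOK 347,000.00 ÷ 0.577753 = ZAR 600,602.68
ZAR 600,602.68 ÷ 0.888604 = MXN 675,894.64
MXN 675,894.64 ÷ 1.90179 = NOK 355,399.20
Profit = NOK 355,399.20 − NOK 347,000.00

Profit: NOK 8,399.20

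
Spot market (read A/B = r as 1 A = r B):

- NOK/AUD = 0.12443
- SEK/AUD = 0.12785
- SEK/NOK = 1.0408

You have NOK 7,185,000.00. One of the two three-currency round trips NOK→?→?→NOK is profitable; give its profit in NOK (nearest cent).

Profit: NOK 93,106.81

Profitable loop is NOK → AUD → SEK → NOK:
NOK 7,185,000.00 × 0.12443 = AUD 894,029.55
AUD 894,029.55 ÷ 0.12785 = SEK 6,992,800.55
SEK 6,992,800.55 × 1.0408 = NOK 7,278,106.81
Profit = NOK 7,278,106.81 − NOK 7,185,000.00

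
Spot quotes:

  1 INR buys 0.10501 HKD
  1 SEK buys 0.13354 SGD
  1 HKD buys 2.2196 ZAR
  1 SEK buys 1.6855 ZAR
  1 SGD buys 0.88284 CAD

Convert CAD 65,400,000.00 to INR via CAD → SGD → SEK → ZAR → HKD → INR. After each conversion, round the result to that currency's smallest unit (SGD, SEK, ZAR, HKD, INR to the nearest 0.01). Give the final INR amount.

INR 4,011,508,867.54

CAD 65,400,000.00 ÷ 0.88284 = SGD 74,079,108.33
SGD 74,079,108.33 ÷ 0.13354 = SEK 554,733,475.59
SEK 554,733,475.59 × 1.6855 = ZAR 935,003,273.11
ZAR 935,003,273.11 ÷ 2.2196 = HKD 421,248,546.18
HKD 421,248,546.18 ÷ 0.10501 = INR 4,011,508,867.54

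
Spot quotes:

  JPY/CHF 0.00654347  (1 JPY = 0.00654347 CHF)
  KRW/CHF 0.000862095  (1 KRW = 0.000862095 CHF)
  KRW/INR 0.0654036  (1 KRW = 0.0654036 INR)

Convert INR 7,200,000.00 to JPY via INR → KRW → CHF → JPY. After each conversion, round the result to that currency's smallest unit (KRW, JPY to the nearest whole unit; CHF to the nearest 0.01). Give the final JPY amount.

INR 7,200,000.00 ÷ 0.0654036 = KRW 110,085,683
KRW 110,085,683 × 0.000862095 = CHF 94,904.32
CHF 94,904.32 ÷ 0.00654347 = JPY 14,503,669

JPY 14,503,669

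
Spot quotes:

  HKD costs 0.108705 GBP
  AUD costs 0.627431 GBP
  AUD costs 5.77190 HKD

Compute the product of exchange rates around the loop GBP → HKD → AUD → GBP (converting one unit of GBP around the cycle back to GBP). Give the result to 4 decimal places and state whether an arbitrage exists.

Around GBP → HKD → AUD → GBP: 1 ÷ 0.108705 ÷ 5.77190 × 0.627431 = 0.999995
Product ≈ 1 (deviation 0.001%, within rounding noise).

1.0000 (no arbitrage)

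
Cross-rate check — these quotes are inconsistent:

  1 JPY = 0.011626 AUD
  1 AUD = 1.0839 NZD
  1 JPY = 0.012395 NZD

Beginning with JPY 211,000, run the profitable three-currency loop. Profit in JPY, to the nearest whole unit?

Profitable loop is JPY → AUD → NZD → JPY:
JPY 211,000 × 0.011626 = AUD 2,453.09
AUD 2,453.09 × 1.0839 = NZD 2,658.90
NZD 2,658.90 ÷ 0.012395 = JPY 214,514
Profit = JPY 214,514 − JPY 211,000

Profit: JPY 3,514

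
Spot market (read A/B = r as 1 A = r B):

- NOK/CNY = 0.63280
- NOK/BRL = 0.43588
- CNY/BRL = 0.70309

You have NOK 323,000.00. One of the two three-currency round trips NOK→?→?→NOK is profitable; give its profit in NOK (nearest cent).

Profitable loop is NOK → CNY → BRL → NOK:
NOK 323,000.00 × 0.63280 = CNY 204,394.40
CNY 204,394.40 × 0.70309 = BRL 143,707.66
BRL 143,707.66 ÷ 0.43588 = NOK 329,695.46
Profit = NOK 329,695.46 − NOK 323,000.00

Profit: NOK 6,695.46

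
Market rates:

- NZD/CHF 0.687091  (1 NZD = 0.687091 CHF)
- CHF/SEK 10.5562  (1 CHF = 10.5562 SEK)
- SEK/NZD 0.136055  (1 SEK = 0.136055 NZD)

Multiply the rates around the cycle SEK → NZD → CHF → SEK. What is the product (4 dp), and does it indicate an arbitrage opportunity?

0.9868 (arbitrage exists)

Around SEK → NZD → CHF → SEK: 1 × 0.136055 × 0.687091 × 10.5562 = 0.986816
Product < 1; profitable direction is SEK → CHF → NZD → SEK.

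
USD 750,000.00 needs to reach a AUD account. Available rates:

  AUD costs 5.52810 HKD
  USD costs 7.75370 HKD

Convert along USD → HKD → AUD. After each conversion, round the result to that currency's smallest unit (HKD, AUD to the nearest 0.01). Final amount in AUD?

USD 750,000.00 × 7.75370 = HKD 5,815,275.00
HKD 5,815,275.00 ÷ 5.52810 = AUD 1,051,948.23

AUD 1,051,948.23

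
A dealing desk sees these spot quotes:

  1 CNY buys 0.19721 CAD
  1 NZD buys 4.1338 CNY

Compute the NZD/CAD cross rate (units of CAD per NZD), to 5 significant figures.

1 NZD × 4.1338 = 4.1338 CNY
4.1338 CNY × 0.19721 = 0.815227 CAD

NZD/CAD = 0.81523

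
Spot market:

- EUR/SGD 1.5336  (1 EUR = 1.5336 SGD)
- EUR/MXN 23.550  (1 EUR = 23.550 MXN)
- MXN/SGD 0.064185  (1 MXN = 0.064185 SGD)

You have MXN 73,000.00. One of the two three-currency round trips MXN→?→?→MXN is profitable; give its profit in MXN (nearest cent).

Profitable loop is MXN → EUR → SGD → MXN:
MXN 73,000.00 ÷ 23.550 = EUR 3,099.79
EUR 3,099.79 × 1.5336 = SGD 4,753.83
SGD 4,753.83 ÷ 0.064185 = MXN 74,064.57
Profit = MXN 74,064.57 − MXN 73,000.00

Profit: MXN 1,064.57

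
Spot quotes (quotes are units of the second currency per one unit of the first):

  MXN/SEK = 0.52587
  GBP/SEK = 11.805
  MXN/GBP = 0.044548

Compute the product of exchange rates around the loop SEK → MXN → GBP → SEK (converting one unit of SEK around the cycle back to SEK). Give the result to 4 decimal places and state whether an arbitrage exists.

1.0000 (no arbitrage)

Around SEK → MXN → GBP → SEK: 1 ÷ 0.52587 × 0.044548 × 11.805 = 1.000036
Product ≈ 1 (deviation 0.004%, within rounding noise).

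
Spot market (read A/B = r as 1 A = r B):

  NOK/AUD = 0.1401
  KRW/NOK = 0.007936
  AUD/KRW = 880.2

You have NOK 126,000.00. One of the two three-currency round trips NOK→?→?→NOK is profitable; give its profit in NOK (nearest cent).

Profitable loop is NOK → KRW → AUD → NOK:
NOK 126,000.00 ÷ 0.007936 = KRW 15,877,016
KRW 15,877,016 ÷ 880.2 = AUD 18,037.96
AUD 18,037.96 ÷ 0.1401 = NOK 128,750.64
Profit = NOK 128,750.64 − NOK 126,000.00

Profit: NOK 2,750.64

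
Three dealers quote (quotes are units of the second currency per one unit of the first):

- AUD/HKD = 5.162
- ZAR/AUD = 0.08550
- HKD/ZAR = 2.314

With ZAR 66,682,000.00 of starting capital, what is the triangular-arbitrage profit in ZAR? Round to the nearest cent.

Profit: ZAR 1,419,407.32

Profitable loop is ZAR → AUD → HKD → ZAR:
ZAR 66,682,000.00 × 0.08550 = AUD 5,701,311.00
AUD 5,701,311.00 × 5.162 = HKD 29,430,167.38
HKD 29,430,167.38 × 2.314 = ZAR 68,101,407.32
Profit = ZAR 68,101,407.32 − ZAR 66,682,000.00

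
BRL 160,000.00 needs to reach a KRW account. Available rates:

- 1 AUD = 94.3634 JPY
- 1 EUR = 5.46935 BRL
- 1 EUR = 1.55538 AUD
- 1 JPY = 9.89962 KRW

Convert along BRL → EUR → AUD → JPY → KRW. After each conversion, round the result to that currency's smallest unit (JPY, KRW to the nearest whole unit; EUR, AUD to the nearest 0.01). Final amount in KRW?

BRL 160,000.00 ÷ 5.46935 = EUR 29,253.93
EUR 29,253.93 × 1.55538 = AUD 45,500.98
AUD 45,500.98 × 94.3634 = JPY 4,293,627
JPY 4,293,627 × 9.89962 = KRW 42,505,276

KRW 42,505,276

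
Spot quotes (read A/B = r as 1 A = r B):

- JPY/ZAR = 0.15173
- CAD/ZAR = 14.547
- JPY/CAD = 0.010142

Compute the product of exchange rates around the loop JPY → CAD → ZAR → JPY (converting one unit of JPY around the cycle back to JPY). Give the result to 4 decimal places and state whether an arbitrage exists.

0.9724 (arbitrage exists)

Around JPY → CAD → ZAR → JPY: 1 × 0.010142 × 14.547 ÷ 0.15173 = 0.972357
Product < 1; profitable direction is JPY → ZAR → CAD → JPY.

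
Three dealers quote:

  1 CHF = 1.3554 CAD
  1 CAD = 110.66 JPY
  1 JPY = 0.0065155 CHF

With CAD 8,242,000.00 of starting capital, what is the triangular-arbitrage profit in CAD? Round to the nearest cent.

Profitable loop is CAD → CHF → JPY → CAD:
CAD 8,242,000.00 ÷ 1.3554 = CHF 6,080,861.74
CHF 6,080,861.74 ÷ 0.0065155 = JPY 933,291,649
JPY 933,291,649 ÷ 110.66 = CAD 8,433,866.34
Profit = CAD 8,433,866.34 − CAD 8,242,000.00

Profit: CAD 191,866.34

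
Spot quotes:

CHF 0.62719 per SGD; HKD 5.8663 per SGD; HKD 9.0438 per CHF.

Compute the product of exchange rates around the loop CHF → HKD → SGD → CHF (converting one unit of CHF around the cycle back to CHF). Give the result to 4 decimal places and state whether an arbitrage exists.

0.9669 (arbitrage exists)

Around CHF → HKD → SGD → CHF: 1 × 9.0438 ÷ 5.8663 × 0.62719 = 0.966909
Product < 1; profitable direction is CHF → SGD → HKD → CHF.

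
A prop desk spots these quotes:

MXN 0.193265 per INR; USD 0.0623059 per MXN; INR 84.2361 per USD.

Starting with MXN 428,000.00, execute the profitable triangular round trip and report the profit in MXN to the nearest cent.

Profitable loop is MXN → USD → INR → MXN:
MXN 428,000.00 × 0.0623059 = USD 26,666.93
USD 26,666.93 × 84.2361 = INR 2,246,317.78
INR 2,246,317.78 × 0.193265 = MXN 434,134.61
Profit = MXN 434,134.61 − MXN 428,000.00

Profit: MXN 6,134.61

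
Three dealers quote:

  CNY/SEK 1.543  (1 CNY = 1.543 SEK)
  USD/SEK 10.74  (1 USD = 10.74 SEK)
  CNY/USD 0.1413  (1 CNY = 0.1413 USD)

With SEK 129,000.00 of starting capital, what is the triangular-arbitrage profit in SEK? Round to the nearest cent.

Profitable loop is SEK → USD → CNY → SEK:
SEK 129,000.00 ÷ 10.74 = USD 12,011.17
USD 12,011.17 ÷ 0.1413 = CNY 85,004.76
CNY 85,004.76 × 1.543 = SEK 131,162.35
Profit = SEK 131,162.35 − SEK 129,000.00

Profit: SEK 2,162.35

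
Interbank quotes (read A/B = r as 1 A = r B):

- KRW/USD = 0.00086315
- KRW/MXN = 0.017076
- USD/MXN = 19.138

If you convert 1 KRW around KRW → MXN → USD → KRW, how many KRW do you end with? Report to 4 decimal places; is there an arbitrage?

1.0337 (arbitrage exists)

Around KRW → MXN → USD → KRW: 1 × 0.017076 ÷ 19.138 ÷ 0.00086315 = 1.033721
Product > 1; profitable direction is KRW → MXN → USD → KRW.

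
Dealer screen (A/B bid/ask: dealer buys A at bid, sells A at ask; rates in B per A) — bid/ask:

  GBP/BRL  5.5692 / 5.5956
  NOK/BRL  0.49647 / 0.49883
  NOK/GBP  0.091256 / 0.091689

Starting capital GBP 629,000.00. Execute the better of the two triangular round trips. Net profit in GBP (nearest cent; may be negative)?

Best loop GBP → BRL → NOK → GBP:
GBP 629,000.00 × 5.5692 (sell GBP at bid) = BRL 3,503,026.80
BRL 3,503,026.80 ÷ 0.49883 (buy NOK at ask) = NOK 7,022,486.22
NOK 7,022,486.22 × 0.091256 (sell NOK at bid) = GBP 640,844.00

Net profit: GBP 11,844.00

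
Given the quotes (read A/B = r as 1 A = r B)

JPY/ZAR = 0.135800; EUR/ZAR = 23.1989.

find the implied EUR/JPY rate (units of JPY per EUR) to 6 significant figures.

EUR/JPY = 170.831

1 EUR × 23.1989 = 23.1989 ZAR
23.1989 ZAR ÷ 0.135800 = 170.831 JPY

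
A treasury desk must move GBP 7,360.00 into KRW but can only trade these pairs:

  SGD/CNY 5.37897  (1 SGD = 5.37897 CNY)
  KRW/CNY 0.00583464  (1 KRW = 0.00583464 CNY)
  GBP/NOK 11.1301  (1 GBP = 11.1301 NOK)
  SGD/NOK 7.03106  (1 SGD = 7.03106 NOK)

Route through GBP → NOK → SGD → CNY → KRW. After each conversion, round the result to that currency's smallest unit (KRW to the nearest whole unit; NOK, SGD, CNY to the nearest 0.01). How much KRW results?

KRW 10,740,913

GBP 7,360.00 × 11.1301 = NOK 81,917.54
NOK 81,917.54 ÷ 7.03106 = SGD 11,650.81
SGD 11,650.81 × 5.37897 = CNY 62,669.36
CNY 62,669.36 ÷ 0.00583464 = KRW 10,740,913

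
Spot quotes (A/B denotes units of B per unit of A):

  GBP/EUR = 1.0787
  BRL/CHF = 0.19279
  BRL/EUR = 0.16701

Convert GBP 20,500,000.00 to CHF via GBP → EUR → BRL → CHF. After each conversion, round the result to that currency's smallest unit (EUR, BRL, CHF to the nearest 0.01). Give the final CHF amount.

GBP 20,500,000.00 × 1.0787 = EUR 22,113,350.00
EUR 22,113,350.00 ÷ 0.16701 = BRL 132,407,340.88
BRL 132,407,340.88 × 0.19279 = CHF 25,526,811.25

CHF 25,526,811.25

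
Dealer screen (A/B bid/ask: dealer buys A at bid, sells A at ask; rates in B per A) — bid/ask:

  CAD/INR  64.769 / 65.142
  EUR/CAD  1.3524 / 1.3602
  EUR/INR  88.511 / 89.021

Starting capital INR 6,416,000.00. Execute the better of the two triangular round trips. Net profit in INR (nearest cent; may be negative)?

Best loop INR → CAD → EUR → INR:
INR 6,416,000.00 ÷ 65.142 (buy CAD at ask) = CAD 98,492.52
CAD 98,492.52 ÷ 1.3602 (buy EUR at ask) = EUR 72,410.32
EUR 72,410.32 × 88.511 (sell EUR at bid) = INR 6,409,110.27

Net result: INR -6,889.73 (no profitable arbitrage after spreads)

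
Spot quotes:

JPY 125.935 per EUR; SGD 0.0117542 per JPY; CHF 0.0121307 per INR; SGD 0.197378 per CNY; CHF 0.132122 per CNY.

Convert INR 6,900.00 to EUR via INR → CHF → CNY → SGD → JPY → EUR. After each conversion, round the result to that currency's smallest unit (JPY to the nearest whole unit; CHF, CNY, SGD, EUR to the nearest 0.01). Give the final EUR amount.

EUR 84.47

INR 6,900.00 × 0.0121307 = CHF 83.70
CHF 83.70 ÷ 0.132122 = CNY 633.51
CNY 633.51 × 0.197378 = SGD 125.04
SGD 125.04 ÷ 0.0117542 = JPY 10,638
JPY 10,638 ÷ 125.935 = EUR 84.47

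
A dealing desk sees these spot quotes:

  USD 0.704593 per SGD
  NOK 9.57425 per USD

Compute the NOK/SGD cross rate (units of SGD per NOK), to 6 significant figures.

NOK/SGD = 0.148237

1 NOK ÷ 9.57425 = 0.104447 USD
0.104447 USD ÷ 0.704593 = 0.148237 SGD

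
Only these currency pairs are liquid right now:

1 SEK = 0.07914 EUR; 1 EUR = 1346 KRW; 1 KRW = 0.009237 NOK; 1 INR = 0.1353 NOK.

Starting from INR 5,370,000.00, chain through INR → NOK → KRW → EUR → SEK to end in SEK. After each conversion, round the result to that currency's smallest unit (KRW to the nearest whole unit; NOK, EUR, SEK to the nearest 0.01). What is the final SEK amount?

SEK 738,414.20

INR 5,370,000.00 × 0.1353 = NOK 726,561.00
NOK 726,561.00 ÷ 0.009237 = KRW 78,657,681
KRW 78,657,681 ÷ 1346 = EUR 58,438.10
EUR 58,438.10 ÷ 0.07914 = SEK 738,414.20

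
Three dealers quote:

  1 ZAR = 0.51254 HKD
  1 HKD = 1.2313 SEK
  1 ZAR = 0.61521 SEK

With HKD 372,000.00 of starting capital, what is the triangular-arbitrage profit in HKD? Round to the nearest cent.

Profit: HKD 9,602.49

Profitable loop is HKD → SEK → ZAR → HKD:
HKD 372,000.00 × 1.2313 = SEK 458,043.60
SEK 458,043.60 ÷ 0.61521 = ZAR 744,532.11
ZAR 744,532.11 × 0.51254 = HKD 381,602.49
Profit = HKD 381,602.49 − HKD 372,000.00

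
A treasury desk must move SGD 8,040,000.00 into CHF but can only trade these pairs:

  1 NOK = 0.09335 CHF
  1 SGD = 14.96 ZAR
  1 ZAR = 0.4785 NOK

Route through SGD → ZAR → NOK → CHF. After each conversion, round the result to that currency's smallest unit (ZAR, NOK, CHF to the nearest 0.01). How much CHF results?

CHF 5,372,592.56

SGD 8,040,000.00 × 14.96 = ZAR 120,278,400.00
ZAR 120,278,400.00 × 0.4785 = NOK 57,553,214.40
NOK 57,553,214.40 × 0.09335 = CHF 5,372,592.56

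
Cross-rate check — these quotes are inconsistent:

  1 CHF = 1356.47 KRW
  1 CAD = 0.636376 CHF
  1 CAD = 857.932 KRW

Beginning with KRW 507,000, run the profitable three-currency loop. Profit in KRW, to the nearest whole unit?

Profit: KRW 3,128

Profitable loop is KRW → CAD → CHF → KRW:
KRW 507,000 ÷ 857.932 = CAD 590.96
CAD 590.96 × 0.636376 = CHF 376.07
CHF 376.07 × 1356.47 = KRW 510,128
Profit = KRW 510,128 − KRW 507,000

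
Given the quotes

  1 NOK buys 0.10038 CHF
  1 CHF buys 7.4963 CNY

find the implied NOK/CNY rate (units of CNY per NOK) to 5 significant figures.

NOK/CNY = 0.75248

1 NOK × 0.10038 = 0.10038 CHF
0.10038 CHF × 7.4963 = 0.752479 CNY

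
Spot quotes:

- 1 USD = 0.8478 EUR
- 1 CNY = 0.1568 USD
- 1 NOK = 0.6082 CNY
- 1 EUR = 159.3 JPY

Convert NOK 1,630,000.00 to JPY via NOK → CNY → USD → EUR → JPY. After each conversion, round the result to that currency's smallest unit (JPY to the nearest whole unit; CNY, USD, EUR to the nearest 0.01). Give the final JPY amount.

JPY 20,993,714

NOK 1,630,000.00 × 0.6082 = CNY 991,366.00
CNY 991,366.00 × 0.1568 = USD 155,446.19
USD 155,446.19 × 0.8478 = EUR 131,787.28
EUR 131,787.28 × 159.3 = JPY 20,993,714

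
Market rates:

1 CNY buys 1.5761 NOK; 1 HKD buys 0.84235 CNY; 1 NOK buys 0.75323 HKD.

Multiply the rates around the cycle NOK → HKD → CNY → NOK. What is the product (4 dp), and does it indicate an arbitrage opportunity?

1.0000 (no arbitrage)

Around NOK → HKD → CNY → NOK: 1 × 0.75323 × 0.84235 × 1.5761 = 1.000009
Product ≈ 1 (deviation 0.001%, within rounding noise).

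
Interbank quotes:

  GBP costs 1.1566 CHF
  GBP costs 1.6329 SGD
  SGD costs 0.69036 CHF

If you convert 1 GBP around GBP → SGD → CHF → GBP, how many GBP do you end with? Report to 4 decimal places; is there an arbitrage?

Around GBP → SGD → CHF → GBP: 1 × 1.6329 × 0.69036 ÷ 1.1566 = 0.974657
Product < 1; profitable direction is GBP → CHF → SGD → GBP.

0.9747 (arbitrage exists)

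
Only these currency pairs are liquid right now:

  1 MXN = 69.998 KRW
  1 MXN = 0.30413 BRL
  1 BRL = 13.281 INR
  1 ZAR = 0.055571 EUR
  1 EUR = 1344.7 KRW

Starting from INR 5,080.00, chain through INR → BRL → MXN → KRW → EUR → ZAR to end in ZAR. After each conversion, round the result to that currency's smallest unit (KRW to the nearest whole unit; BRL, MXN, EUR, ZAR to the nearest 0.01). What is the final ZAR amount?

ZAR 1,178.13

INR 5,080.00 ÷ 13.281 = BRL 382.50
BRL 382.50 ÷ 0.30413 = MXN 1,257.69
MXN 1,257.69 × 69.998 = KRW 88,036
KRW 88,036 ÷ 1344.7 = EUR 65.47
EUR 65.47 ÷ 0.055571 = ZAR 1,178.13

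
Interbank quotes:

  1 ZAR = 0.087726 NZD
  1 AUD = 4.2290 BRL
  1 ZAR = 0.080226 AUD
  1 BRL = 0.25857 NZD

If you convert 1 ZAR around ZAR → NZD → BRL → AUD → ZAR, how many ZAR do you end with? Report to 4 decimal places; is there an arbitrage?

Around ZAR → NZD → BRL → AUD → ZAR: 1 × 0.087726 ÷ 0.25857 ÷ 4.2290 ÷ 0.080226 = 0.999994
Product ≈ 1 (deviation 0.001%, within rounding noise).

1.0000 (no arbitrage)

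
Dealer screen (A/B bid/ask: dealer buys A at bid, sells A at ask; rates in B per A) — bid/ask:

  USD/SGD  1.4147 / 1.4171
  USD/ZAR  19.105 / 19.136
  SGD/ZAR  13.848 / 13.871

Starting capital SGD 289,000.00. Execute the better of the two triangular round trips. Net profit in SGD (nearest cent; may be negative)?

Best loop SGD → ZAR → USD → SGD:
SGD 289,000.00 × 13.848 (sell SGD at bid) = ZAR 4,002,072.00
ZAR 4,002,072.00 ÷ 19.136 (buy USD at ask) = USD 209,138.38
USD 209,138.38 × 1.4147 (sell USD at bid) = SGD 295,868.06

Net profit: SGD 6,868.06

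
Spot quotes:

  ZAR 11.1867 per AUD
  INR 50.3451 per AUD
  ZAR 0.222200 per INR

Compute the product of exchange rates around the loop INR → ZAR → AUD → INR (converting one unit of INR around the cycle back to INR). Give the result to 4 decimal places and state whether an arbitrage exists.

1.0000 (no arbitrage)

Around INR → ZAR → AUD → INR: 1 × 0.222200 ÷ 11.1867 × 50.3451 = 0.999998
Product ≈ 1 (deviation 0.000%, within rounding noise).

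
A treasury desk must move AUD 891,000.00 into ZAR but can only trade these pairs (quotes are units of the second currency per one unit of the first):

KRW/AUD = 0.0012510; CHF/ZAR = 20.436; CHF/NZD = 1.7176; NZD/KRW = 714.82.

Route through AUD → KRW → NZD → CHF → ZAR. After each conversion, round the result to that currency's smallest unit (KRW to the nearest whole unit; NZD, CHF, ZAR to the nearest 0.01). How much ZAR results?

ZAR 11,854,890.90

AUD 891,000.00 ÷ 0.0012510 = KRW 712,230,216
KRW 712,230,216 ÷ 714.82 = NZD 996,377.01
NZD 996,377.01 ÷ 1.7176 = CHF 580,098.40
CHF 580,098.40 × 20.436 = ZAR 11,854,890.90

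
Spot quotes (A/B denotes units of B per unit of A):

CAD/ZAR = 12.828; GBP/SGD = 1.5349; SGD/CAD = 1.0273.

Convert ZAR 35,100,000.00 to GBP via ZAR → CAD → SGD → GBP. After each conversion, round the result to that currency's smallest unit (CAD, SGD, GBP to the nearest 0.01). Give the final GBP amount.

GBP 1,735,284.92

ZAR 35,100,000.00 ÷ 12.828 = CAD 2,736,202.06
CAD 2,736,202.06 ÷ 1.0273 = SGD 2,663,488.82
SGD 2,663,488.82 ÷ 1.5349 = GBP 1,735,284.92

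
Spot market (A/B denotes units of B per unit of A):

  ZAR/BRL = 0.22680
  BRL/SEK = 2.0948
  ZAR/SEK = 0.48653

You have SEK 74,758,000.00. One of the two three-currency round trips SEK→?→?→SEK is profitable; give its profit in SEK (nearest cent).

Profit: SEK 1,798,431.79

Profitable loop is SEK → BRL → ZAR → SEK:
SEK 74,758,000.00 ÷ 2.0948 = BRL 35,687,416.46
BRL 35,687,416.46 ÷ 0.22680 = ZAR 157,351,924.43
ZAR 157,351,924.43 × 0.48653 = SEK 76,556,431.79
Profit = SEK 76,556,431.79 − SEK 74,758,000.00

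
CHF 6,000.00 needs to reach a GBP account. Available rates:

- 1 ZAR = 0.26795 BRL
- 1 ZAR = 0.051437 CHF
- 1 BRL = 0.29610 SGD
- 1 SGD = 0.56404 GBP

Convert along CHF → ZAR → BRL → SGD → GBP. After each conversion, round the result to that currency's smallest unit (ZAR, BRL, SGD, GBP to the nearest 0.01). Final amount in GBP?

CHF 6,000.00 ÷ 0.051437 = ZAR 116,647.55
ZAR 116,647.55 × 0.26795 = BRL 31,255.71
BRL 31,255.71 × 0.29610 = SGD 9,254.82
SGD 9,254.82 × 0.56404 = GBP 5,220.09

GBP 5,220.09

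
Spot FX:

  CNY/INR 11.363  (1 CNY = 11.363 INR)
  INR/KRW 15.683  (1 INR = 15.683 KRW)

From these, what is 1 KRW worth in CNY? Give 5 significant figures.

KRW/CNY = 0.0056115

1 KRW ÷ 15.683 = 0.0637633 INR
0.0637633 INR ÷ 11.363 = 0.00561149 CNY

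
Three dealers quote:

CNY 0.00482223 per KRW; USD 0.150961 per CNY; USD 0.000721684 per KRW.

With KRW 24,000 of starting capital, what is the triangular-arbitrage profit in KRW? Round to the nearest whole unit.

Profitable loop is KRW → CNY → USD → KRW:
KRW 24,000 × 0.00482223 = CNY 115.73
CNY 115.73 × 0.150961 = USD 17.47
USD 17.47 ÷ 0.000721684 = KRW 24,209
Profit = KRW 24,209 − KRW 24,000

Profit: KRW 209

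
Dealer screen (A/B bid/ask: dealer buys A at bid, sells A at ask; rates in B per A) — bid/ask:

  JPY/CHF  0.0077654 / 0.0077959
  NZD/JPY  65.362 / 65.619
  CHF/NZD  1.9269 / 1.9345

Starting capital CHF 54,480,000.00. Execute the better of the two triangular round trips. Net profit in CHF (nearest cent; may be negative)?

Best loop CHF → JPY → NZD → CHF:
CHF 54,480,000.00 ÷ 0.0077959 (buy JPY at ask) = JPY 6,988,288,716
JPY 6,988,288,716 ÷ 65.619 (buy NZD at ask) = NZD 106,497,945.96
NZD 106,497,945.96 ÷ 1.9345 (buy CHF at ask) = CHF 55,051,923.47

Net profit: CHF 571,923.47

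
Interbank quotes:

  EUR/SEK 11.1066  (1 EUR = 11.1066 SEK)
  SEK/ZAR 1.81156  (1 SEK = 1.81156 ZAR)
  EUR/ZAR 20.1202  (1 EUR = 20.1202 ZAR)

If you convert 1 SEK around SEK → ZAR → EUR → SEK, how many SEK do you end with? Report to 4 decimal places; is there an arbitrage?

Around SEK → ZAR → EUR → SEK: 1 × 1.81156 ÷ 20.1202 × 11.1066 = 1.000004
Product ≈ 1 (deviation 0.000%, within rounding noise).

1.0000 (no arbitrage)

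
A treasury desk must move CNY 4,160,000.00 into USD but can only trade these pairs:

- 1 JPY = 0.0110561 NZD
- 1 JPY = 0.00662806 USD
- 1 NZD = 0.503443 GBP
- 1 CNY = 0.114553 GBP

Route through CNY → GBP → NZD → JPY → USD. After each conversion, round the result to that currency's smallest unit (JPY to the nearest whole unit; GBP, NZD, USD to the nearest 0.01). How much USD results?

CNY 4,160,000.00 × 0.114553 = GBP 476,540.48
GBP 476,540.48 ÷ 0.503443 = NZD 946,562.93
NZD 946,562.93 ÷ 0.0110561 = JPY 85,614,541
JPY 85,614,541 × 0.00662806 = USD 567,458.31

USD 567,458.31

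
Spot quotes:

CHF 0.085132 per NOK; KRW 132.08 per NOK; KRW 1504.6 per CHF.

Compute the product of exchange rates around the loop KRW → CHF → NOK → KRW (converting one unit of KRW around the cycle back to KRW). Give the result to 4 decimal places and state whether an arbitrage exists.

Around KRW → CHF → NOK → KRW: 1 ÷ 1504.6 ÷ 0.085132 × 132.08 = 1.031153
Product > 1; profitable direction is KRW → CHF → NOK → KRW.

1.0312 (arbitrage exists)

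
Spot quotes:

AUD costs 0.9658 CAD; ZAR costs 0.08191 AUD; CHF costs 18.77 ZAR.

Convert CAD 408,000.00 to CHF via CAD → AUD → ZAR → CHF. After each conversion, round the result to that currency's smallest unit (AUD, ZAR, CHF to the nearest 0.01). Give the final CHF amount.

CHF 274,771.55

CAD 408,000.00 ÷ 0.9658 = AUD 422,447.71
AUD 422,447.71 ÷ 0.08191 = ZAR 5,157,461.97
ZAR 5,157,461.97 ÷ 18.77 = CHF 274,771.55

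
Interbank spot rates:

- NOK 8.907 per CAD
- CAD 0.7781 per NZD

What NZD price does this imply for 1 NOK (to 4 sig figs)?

1 NOK ÷ 8.907 = 0.112271 CAD
0.112271 CAD ÷ 0.7781 = 0.144289 NZD

NOK/NZD = 0.1443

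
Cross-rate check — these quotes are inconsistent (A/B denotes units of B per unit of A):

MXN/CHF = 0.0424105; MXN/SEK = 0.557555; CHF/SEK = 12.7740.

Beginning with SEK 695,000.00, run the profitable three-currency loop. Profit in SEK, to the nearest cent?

Profitable loop is SEK → CHF → MXN → SEK:
SEK 695,000.00 ÷ 12.7740 = CHF 54,407.39
CHF 54,407.39 ÷ 0.0424105 = MXN 1,282,875.47
MXN 1,282,875.47 × 0.557555 = SEK 715,273.63
Profit = SEK 715,273.63 − SEK 695,000.00

Profit: SEK 20,273.63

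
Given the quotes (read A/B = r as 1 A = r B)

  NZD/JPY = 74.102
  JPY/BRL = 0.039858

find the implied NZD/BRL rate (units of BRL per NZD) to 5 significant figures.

1 NZD × 74.102 = 74.102 JPY
74.102 JPY × 0.039858 = 2.95356 BRL

NZD/BRL = 2.9536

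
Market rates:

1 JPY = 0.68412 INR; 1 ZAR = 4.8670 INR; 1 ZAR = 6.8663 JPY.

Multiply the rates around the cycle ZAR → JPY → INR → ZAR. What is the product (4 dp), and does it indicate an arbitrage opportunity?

0.9651 (arbitrage exists)

Around ZAR → JPY → INR → ZAR: 1 × 6.8663 × 0.68412 ÷ 4.8670 = 0.965148
Product < 1; profitable direction is ZAR → INR → JPY → ZAR.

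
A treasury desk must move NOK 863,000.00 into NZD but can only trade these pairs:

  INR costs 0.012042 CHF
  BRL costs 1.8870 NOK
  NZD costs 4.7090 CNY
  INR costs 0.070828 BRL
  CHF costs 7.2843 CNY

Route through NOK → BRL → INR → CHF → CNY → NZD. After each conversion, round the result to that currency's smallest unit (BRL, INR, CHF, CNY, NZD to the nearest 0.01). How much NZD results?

NOK 863,000.00 ÷ 1.8870 = BRL 457,339.69
BRL 457,339.69 ÷ 0.070828 = INR 6,457,046.51
INR 6,457,046.51 × 0.012042 = CHF 77,755.75
CHF 77,755.75 × 7.2843 = CNY 566,396.21
CNY 566,396.21 ÷ 4.7090 = NZD 120,279.51

NZD 120,279.51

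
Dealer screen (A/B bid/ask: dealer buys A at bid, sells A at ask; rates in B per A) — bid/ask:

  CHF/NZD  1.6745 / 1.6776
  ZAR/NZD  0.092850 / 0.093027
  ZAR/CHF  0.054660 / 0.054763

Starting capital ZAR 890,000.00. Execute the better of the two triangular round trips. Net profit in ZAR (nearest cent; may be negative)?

Best loop ZAR → NZD → CHF → ZAR:
ZAR 890,000.00 × 0.092850 (sell ZAR at bid) = NZD 82,636.50
NZD 82,636.50 ÷ 1.6776 (buy CHF at ask) = CHF 49,258.76
CHF 49,258.76 ÷ 0.054763 (buy ZAR at ask) = ZAR 899,489.85

Net profit: ZAR 9,489.85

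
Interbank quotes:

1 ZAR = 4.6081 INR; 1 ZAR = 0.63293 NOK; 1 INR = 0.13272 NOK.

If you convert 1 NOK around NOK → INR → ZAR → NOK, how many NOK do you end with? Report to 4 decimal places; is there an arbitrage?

1.0349 (arbitrage exists)

Around NOK → INR → ZAR → NOK: 1 ÷ 0.13272 ÷ 4.6081 × 0.63293 = 1.034898
Product > 1; profitable direction is NOK → INR → ZAR → NOK.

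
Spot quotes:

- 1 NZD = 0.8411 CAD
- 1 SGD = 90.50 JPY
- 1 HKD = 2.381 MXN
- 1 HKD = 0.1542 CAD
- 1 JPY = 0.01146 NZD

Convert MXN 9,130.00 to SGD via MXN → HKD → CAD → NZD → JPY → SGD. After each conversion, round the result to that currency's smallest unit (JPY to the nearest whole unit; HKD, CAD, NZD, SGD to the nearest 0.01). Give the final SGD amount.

MXN 9,130.00 ÷ 2.381 = HKD 3,834.52
HKD 3,834.52 × 0.1542 = CAD 591.28
CAD 591.28 ÷ 0.8411 = NZD 702.98
NZD 702.98 ÷ 0.01146 = JPY 61,342
JPY 61,342 ÷ 90.50 = SGD 677.81

SGD 677.81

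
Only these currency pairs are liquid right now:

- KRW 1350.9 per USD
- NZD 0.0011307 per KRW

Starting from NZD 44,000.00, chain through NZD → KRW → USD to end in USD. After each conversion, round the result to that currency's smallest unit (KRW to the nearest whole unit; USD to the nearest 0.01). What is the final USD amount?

NZD 44,000.00 ÷ 0.0011307 = KRW 38,913,947
KRW 38,913,947 ÷ 1350.9 = USD 28,805.94

USD 28,805.94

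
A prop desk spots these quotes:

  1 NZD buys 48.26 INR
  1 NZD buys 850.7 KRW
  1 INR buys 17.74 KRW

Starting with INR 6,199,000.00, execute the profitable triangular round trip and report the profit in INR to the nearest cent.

Profitable loop is INR → KRW → NZD → INR:
INR 6,199,000.00 × 17.74 = KRW 109,970,260
KRW 109,970,260 ÷ 850.7 = NZD 129,270.32
NZD 129,270.32 × 48.26 = INR 6,238,585.57
Profit = INR 6,238,585.57 − INR 6,199,000.00

Profit: INR 39,585.57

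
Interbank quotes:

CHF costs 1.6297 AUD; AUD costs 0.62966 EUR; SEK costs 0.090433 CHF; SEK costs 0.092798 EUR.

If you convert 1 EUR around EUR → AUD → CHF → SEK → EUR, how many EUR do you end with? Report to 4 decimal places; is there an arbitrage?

1.0000 (no arbitrage)

Around EUR → AUD → CHF → SEK → EUR: 1 ÷ 0.62966 ÷ 1.6297 ÷ 0.090433 × 0.092798 = 0.999995
Product ≈ 1 (deviation 0.000%, within rounding noise).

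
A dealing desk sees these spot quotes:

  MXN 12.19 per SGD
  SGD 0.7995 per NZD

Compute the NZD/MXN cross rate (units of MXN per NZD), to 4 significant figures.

1 NZD × 0.7995 = 0.7995 SGD
0.7995 SGD × 12.19 = 9.7459 MXN

NZD/MXN = 9.746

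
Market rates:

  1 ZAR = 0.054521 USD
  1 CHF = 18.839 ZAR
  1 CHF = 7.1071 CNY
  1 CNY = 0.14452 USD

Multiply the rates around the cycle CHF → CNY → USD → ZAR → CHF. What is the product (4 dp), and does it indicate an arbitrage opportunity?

1.0000 (no arbitrage)

Around CHF → CNY → USD → ZAR → CHF: 1 × 7.1071 × 0.14452 ÷ 0.054521 ÷ 18.839 = 0.999997
Product ≈ 1 (deviation 0.000%, within rounding noise).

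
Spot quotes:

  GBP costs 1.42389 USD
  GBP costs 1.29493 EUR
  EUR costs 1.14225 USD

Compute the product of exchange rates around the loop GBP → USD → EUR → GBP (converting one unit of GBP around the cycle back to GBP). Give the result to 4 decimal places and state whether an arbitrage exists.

Around GBP → USD → EUR → GBP: 1 × 1.42389 ÷ 1.14225 ÷ 1.29493 = 0.962651
Product < 1; profitable direction is GBP → EUR → USD → GBP.

0.9627 (arbitrage exists)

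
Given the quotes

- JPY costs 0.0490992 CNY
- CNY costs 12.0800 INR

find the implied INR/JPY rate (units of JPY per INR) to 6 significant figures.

1 INR ÷ 12.0800 = 0.0827815 CNY
0.0827815 CNY ÷ 0.0490992 = 1.686 JPY

INR/JPY = 1.68600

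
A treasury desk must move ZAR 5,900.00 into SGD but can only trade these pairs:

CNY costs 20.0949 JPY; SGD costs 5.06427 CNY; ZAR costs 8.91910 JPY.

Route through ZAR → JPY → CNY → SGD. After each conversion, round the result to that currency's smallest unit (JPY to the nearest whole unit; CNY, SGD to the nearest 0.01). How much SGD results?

ZAR 5,900.00 × 8.91910 = JPY 52,623
JPY 52,623 ÷ 20.0949 = CNY 2,618.72
CNY 2,618.72 ÷ 5.06427 = SGD 517.10

SGD 517.10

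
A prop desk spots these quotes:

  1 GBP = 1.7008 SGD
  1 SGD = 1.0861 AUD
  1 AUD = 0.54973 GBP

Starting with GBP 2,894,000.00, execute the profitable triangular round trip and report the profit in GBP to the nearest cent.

Profitable loop is GBP → SGD → AUD → GBP:
GBP 2,894,000.00 × 1.7008 = SGD 4,922,115.20
SGD 4,922,115.20 × 1.0861 = AUD 5,345,909.32
AUD 5,345,909.32 × 0.54973 = GBP 2,938,806.73
Profit = GBP 2,938,806.73 − GBP 2,894,000.00

Profit: GBP 44,806.73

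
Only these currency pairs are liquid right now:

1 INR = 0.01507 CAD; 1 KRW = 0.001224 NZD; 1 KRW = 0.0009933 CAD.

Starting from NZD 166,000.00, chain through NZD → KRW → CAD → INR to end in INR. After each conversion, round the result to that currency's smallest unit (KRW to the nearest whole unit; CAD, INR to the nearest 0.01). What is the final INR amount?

INR 8,939,100.86

NZD 166,000.00 ÷ 0.001224 = KRW 135,620,915
KRW 135,620,915 × 0.0009933 = CAD 134,712.25
CAD 134,712.25 ÷ 0.01507 = INR 8,939,100.86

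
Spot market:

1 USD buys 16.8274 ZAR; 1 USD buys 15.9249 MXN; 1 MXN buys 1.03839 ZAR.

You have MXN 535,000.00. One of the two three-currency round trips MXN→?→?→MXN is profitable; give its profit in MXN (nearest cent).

Profit: MXN 9,419.40

Profitable loop is MXN → USD → ZAR → MXN:
MXN 535,000.00 ÷ 15.9249 = USD 33,595.19
USD 33,595.19 × 16.8274 = ZAR 565,319.66
ZAR 565,319.66 ÷ 1.03839 = MXN 544,419.40
Profit = MXN 544,419.40 − MXN 535,000.00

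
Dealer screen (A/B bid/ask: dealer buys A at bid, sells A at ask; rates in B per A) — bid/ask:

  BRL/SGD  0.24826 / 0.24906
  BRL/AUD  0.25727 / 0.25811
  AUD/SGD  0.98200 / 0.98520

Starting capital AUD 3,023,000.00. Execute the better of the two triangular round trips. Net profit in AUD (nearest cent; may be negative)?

Net profit: AUD 43,442.30

Best loop AUD → SGD → BRL → AUD:
AUD 3,023,000.00 × 0.98200 (sell AUD at bid) = SGD 2,968,586.00
SGD 2,968,586.00 ÷ 0.24906 (buy BRL at ask) = BRL 11,919,160.04
BRL 11,919,160.04 × 0.25727 (sell BRL at bid) = AUD 3,066,442.30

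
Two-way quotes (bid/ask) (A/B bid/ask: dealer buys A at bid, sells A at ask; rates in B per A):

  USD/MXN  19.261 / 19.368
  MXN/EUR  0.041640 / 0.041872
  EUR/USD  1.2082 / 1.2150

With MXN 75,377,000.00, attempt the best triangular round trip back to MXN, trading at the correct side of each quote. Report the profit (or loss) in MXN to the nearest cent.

Best loop MXN → USD → EUR → MXN:
MXN 75,377,000.00 ÷ 19.368 (buy USD at ask) = USD 3,891,831.89
USD 3,891,831.89 ÷ 1.2150 (buy EUR at ask) = EUR 3,203,153.82
EUR 3,203,153.82 ÷ 0.041872 (buy MXN at ask) = MXN 76,498,705.98

Net profit: MXN 1,121,705.98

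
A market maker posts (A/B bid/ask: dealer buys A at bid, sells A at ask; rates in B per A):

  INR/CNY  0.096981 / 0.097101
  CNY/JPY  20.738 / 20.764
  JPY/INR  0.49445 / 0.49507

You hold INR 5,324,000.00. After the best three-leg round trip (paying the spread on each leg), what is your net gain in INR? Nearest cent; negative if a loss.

Best loop INR → JPY → CNY → INR:
INR 5,324,000.00 ÷ 0.49507 (buy JPY at ask) = JPY 10,754,035
JPY 10,754,035 ÷ 20.764 (buy CNY at ask) = CNY 517,917.30
CNY 517,917.30 ÷ 0.097101 (buy INR at ask) = INR 5,333,799.84

Net profit: INR 9,799.84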